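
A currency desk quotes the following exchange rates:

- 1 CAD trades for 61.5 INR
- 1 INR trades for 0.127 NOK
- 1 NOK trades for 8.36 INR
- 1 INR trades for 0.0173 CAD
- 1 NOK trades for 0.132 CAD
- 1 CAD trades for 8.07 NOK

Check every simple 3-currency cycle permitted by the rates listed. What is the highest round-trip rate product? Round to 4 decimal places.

NOK→INR→CAD→NOK: 8.36 × 0.0173 × 8.07 = 1.16715
NOK→CAD→INR→NOK: 0.132 × 61.5 × 0.127 = 1.03099
Maximum is NOK→INR→CAD→NOK at 1.1671; arbitrage exists.

1.1671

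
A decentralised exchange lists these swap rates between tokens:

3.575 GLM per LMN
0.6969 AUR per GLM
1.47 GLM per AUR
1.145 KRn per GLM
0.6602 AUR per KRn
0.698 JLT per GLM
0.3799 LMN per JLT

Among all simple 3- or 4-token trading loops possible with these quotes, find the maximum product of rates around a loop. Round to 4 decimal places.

1.1112

KRn→AUR→GLM→KRn: 0.6602 × 1.47 × 1.145 = 1.11122
LMN→GLM→JLT→LMN: 3.575 × 0.698 × 0.3799 = 0.94798
Maximum is KRn→AUR→GLM→KRn at 1.1112; arbitrage exists.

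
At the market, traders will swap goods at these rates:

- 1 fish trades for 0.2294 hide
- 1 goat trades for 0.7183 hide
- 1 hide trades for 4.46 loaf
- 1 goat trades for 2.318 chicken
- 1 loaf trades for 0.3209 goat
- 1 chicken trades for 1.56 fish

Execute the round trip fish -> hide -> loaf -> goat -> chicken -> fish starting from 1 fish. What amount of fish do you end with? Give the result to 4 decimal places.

1 fish × 0.2294 = 0.2294 hide
0.2294 hide × 4.46 = 1.023124 loaf
1.023124 loaf × 0.3209 = 0.3283204916 goat
0.3283204916 goat × 2.318 = 0.7610468995288 chicken
0.7610468995288 chicken × 1.56 = 1.187233163264928 fish

1.1872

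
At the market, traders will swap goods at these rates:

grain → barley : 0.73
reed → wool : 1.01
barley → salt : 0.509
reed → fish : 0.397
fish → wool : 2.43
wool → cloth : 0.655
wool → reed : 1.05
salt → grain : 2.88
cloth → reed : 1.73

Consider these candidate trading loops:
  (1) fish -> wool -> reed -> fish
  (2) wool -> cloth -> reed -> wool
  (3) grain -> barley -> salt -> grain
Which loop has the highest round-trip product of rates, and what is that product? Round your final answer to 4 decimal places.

1.1445

(1) 2.43 × 1.05 × 0.397 = 1.01295
(2) 0.655 × 1.73 × 1.01 = 1.14448
(3) 0.73 × 0.509 × 2.88 = 1.07012
Highest is cycle (2) at 1.1445 (>1, arbitrage).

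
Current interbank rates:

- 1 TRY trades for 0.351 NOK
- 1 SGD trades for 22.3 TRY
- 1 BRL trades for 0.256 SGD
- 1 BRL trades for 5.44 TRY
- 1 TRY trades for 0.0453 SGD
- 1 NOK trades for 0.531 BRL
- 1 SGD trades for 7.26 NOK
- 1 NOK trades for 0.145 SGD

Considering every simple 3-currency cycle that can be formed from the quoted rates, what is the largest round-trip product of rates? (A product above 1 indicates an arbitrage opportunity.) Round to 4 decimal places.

1.1350

NOK→SGD→TRY→NOK: 0.145 × 22.3 × 0.351 = 1.13496
NOK→BRL→TRY→NOK: 0.531 × 5.44 × 0.351 = 1.01391
NOK→BRL→SGD→NOK: 0.531 × 0.256 × 7.26 = 0.98690
Maximum is NOK→SGD→TRY→NOK at 1.1350; arbitrage exists.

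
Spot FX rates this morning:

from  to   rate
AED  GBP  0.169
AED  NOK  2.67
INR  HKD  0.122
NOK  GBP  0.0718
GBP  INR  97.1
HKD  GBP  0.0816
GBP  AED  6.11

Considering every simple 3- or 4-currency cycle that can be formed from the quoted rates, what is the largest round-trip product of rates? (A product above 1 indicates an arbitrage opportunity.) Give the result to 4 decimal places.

1.1713

GBP→AED→NOK→GBP: 6.11 × 2.67 × 0.0718 = 1.17132
GBP→INR→HKD→GBP: 97.1 × 0.122 × 0.0816 = 0.96665
Maximum is GBP→AED→NOK→GBP at 1.1713; arbitrage exists.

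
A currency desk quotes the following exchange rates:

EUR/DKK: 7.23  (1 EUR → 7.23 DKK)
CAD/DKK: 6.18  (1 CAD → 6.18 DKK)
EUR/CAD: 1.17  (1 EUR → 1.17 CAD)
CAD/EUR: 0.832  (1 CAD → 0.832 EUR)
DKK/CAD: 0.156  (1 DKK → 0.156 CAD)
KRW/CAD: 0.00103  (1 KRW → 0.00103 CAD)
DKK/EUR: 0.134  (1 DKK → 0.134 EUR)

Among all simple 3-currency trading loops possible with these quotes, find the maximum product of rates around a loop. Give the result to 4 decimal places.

0.9689

CAD→DKK→EUR→CAD: 6.18 × 0.134 × 1.17 = 0.96890
CAD→EUR→DKK→CAD: 0.832 × 7.23 × 0.156 = 0.93840
Maximum is CAD→DKK→EUR→CAD at 0.9689; no arbitrage — every cycle loses value.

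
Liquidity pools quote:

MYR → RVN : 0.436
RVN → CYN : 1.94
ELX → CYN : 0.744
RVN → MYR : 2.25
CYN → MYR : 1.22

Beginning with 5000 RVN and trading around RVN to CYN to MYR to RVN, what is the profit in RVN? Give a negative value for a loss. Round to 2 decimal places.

5000 RVN × 1.94 = 9700 CYN
9700 CYN × 1.22 = 11834 MYR
11834 MYR × 0.436 = 5159.624 RVN
Net change: 5159.624 − 5000 = 159.624 RVN

159.62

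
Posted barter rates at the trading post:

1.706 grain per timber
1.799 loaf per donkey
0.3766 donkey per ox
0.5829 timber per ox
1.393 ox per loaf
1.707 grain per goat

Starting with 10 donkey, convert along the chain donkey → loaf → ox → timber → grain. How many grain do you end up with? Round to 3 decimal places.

10 donkey × 1.799 = 17.99 loaf
17.99 loaf × 1.393 = 25.06007 ox
25.06007 ox × 0.5829 = 14.607514803 timber
14.607514803 timber × 1.706 = 24.920420253918 grain

24.920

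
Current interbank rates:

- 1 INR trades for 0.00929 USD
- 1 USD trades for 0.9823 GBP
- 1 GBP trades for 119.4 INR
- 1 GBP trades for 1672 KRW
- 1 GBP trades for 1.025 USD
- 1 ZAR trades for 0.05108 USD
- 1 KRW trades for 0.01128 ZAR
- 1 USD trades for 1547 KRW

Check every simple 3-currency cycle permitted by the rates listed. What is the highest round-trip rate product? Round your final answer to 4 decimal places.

1.0896

GBP→INR→USD→GBP: 119.4 × 0.00929 × 0.9823 = 1.08959
KRW→ZAR→USD→KRW: 0.01128 × 0.05108 × 1547 = 0.89135
Maximum is GBP→INR→USD→GBP at 1.0896; arbitrage exists.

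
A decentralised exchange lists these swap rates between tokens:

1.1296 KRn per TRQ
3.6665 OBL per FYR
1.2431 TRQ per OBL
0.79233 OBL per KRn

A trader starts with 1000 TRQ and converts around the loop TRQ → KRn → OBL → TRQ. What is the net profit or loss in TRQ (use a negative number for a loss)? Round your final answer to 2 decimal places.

1000 TRQ × 1.1296 = 1129.6 KRn
1129.6 KRn × 0.79233 = 895.015968 OBL
895.015968 OBL × 1.2431 = 1112.5943498208 TRQ
Net change: 1112.5943498208 − 1000 = 112.5943498208 TRQ

112.59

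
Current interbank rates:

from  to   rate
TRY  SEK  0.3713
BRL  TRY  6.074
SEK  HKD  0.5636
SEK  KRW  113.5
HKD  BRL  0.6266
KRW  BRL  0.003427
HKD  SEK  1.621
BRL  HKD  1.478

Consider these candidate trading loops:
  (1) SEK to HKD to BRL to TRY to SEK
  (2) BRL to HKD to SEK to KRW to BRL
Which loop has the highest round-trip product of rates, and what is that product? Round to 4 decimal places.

0.9319

(1) 0.5636 × 0.6266 × 6.074 × 0.3713 = 0.79645
(2) 1.478 × 1.621 × 113.5 × 0.003427 = 0.93190
Highest is cycle (2) at 0.9319 (≤1, no arbitrage).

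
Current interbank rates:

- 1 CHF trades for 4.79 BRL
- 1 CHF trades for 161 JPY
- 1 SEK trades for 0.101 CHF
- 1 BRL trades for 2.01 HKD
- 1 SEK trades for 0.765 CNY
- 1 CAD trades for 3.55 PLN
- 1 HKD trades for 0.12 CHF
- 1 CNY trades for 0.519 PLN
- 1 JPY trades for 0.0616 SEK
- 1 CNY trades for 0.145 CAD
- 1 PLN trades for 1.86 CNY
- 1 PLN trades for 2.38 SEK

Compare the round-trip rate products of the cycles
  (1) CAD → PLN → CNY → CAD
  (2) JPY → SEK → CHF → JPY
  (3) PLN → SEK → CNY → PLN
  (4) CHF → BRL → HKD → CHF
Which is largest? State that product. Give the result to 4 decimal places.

(1) 3.55 × 1.86 × 0.145 = 0.95744
(2) 0.0616 × 0.101 × 161 = 1.00168
(3) 2.38 × 0.765 × 0.519 = 0.94494
(4) 4.79 × 2.01 × 0.12 = 1.15535
Highest is cycle (4) at 1.1553 (>1, arbitrage).

1.1553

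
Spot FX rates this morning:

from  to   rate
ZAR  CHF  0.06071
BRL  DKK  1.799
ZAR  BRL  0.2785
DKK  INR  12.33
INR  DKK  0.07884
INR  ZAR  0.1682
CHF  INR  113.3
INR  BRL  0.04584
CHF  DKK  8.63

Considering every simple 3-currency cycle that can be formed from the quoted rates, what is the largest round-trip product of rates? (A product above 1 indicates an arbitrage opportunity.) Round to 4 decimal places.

1.1570

ZAR→CHF→INR→ZAR: 0.06071 × 113.3 × 0.1682 = 1.15695
DKK→INR→BRL→DKK: 12.33 × 0.04584 × 1.799 = 1.01681
Maximum is ZAR→CHF→INR→ZAR at 1.1570; arbitrage exists.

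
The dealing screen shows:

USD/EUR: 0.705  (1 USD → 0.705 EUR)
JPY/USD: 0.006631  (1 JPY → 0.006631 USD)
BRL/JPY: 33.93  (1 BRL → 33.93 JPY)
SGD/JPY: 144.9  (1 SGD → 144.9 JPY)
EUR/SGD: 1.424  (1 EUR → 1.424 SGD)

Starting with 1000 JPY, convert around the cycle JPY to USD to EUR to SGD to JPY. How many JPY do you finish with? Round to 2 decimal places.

964.60

1000 JPY × 0.006631 = 6.631 USD
6.631 USD × 0.705 = 4.674855 EUR
4.674855 EUR × 1.424 = 6.65699352 SGD
6.65699352 SGD × 144.9 = 964.598361048 JPY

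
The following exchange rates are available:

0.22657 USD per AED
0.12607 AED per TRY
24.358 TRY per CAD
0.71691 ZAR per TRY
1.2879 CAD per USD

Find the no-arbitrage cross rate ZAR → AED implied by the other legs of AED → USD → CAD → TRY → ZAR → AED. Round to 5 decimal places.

0.19625

Known legs of the cycle: 0.22657 × 1.2879 × 24.358 × 0.71691 = 5.09554700614459134
For no arbitrage the full-cycle product must be 1, so the missing rate is 1 / 5.09554700614459134 ≈ 0.1962498.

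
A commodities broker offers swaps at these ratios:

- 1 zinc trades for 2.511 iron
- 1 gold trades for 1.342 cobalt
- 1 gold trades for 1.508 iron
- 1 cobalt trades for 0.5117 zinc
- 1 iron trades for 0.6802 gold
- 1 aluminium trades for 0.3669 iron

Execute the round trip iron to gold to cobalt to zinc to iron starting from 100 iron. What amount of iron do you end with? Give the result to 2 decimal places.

100 iron × 0.6802 = 68.02 gold
68.02 gold × 1.342 = 91.28284 cobalt
91.28284 cobalt × 0.5117 = 46.709429228 zinc
46.709429228 zinc × 2.511 = 117.287376791508 iron

117.29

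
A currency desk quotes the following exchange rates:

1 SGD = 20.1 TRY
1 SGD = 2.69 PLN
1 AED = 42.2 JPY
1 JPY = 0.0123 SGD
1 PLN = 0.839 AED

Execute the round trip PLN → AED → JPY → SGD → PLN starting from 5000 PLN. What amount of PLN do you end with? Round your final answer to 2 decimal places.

5857.36

5000 PLN × 0.839 = 4195 AED
4195 AED × 42.2 = 177029 JPY
177029 JPY × 0.0123 = 2177.4567 SGD
2177.4567 SGD × 2.69 = 5857.358523 PLN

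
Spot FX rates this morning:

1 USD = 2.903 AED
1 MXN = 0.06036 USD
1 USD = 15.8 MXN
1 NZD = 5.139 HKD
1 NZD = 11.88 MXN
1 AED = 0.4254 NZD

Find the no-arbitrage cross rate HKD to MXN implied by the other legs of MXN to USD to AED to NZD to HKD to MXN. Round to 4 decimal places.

Known legs of the cycle: 0.06036 × 2.903 × 0.4254 × 5.139 = 0.383064909275448
For no arbitrage the full-cycle product must be 1, so the missing rate is 1 / 0.383064909275448 ≈ 2.610524.

2.6105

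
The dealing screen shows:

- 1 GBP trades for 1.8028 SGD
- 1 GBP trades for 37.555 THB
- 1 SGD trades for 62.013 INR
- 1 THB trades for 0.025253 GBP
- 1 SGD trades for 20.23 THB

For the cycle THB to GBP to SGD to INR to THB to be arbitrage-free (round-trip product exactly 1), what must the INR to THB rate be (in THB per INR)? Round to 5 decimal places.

0.35421

Known legs of the cycle: 0.025253 × 1.8028 × 62.013 = 2.8232105602092
For no arbitrage the full-cycle product must be 1, so the missing rate is 1 / 2.8232105602092 ≈ 0.3542067.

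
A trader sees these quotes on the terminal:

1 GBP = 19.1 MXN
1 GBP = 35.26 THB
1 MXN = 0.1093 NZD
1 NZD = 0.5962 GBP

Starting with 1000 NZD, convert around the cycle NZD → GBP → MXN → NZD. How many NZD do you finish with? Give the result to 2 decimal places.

1244.65

1000 NZD × 0.5962 = 596.2 GBP
596.2 GBP × 19.1 = 11387.42 MXN
11387.42 MXN × 0.1093 = 1244.645006 NZD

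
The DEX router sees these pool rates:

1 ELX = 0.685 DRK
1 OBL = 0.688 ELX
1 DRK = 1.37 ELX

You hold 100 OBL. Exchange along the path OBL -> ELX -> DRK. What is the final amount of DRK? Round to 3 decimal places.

47.128

100 OBL × 0.688 = 68.8 ELX
68.8 ELX × 0.685 = 47.128 DRK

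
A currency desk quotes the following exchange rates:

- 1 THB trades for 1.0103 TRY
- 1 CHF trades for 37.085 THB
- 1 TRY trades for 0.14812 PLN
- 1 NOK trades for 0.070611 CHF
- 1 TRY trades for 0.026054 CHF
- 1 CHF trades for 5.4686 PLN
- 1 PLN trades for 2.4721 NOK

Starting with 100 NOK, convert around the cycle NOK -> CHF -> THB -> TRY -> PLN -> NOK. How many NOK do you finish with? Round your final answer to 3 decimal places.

100 NOK × 0.070611 = 7.0611 CHF
7.0611 CHF × 37.085 = 261.8608935 THB
261.8608935 THB × 1.0103 = 264.55806070305 TRY
264.55806070305 TRY × 0.14812 = 39.186339951335766 PLN
39.186339951335766 PLN × 2.4721 = 96.8725509936971471286 NOK

96.873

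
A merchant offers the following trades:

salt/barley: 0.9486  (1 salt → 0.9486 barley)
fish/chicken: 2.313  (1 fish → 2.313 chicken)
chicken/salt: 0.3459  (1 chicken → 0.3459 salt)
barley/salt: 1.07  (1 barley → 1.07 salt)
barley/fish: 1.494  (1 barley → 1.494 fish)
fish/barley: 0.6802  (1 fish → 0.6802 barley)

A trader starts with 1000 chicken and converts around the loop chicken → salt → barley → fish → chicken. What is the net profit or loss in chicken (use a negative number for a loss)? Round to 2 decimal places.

133.86

1000 chicken × 0.3459 = 345.9 salt
345.9 salt × 0.9486 = 328.12074 barley
328.12074 barley × 1.494 = 490.21238556 fish
490.21238556 fish × 2.313 = 1133.86124780028 chicken
Net change: 1133.86124780028 − 1000 = 133.86124780028 chicken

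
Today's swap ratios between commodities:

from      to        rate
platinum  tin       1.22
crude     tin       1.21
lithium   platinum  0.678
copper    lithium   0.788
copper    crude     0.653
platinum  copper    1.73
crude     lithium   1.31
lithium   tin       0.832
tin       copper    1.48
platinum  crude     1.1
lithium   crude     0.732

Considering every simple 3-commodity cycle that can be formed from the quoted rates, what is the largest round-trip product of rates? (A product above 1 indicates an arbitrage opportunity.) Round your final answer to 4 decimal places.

tin→copper→crude→tin: 1.48 × 0.653 × 1.21 = 1.16939
crude→lithium→platinum→crude: 1.31 × 0.678 × 1.1 = 0.97700
tin→copper→lithium→tin: 1.48 × 0.788 × 0.832 = 0.97031
copper→lithium→platinum→copper: 0.788 × 0.678 × 1.73 = 0.92428
Maximum is tin→copper→crude→tin at 1.1694; arbitrage exists.

1.1694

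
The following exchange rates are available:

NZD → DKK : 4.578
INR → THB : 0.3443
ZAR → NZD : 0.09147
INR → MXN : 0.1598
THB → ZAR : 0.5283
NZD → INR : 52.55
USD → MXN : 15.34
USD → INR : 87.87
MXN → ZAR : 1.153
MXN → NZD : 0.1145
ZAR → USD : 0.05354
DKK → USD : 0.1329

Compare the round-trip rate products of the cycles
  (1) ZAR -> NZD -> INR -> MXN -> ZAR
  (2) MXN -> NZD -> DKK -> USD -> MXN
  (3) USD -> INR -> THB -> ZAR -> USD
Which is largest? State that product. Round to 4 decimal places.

(1) 0.09147 × 52.55 × 0.1598 × 1.153 = 0.88564
(2) 0.1145 × 4.578 × 0.1329 × 15.34 = 1.06864
(3) 87.87 × 0.3443 × 0.5283 × 0.05354 = 0.85573
Highest is cycle (2) at 1.0686 (>1, arbitrage).

1.0686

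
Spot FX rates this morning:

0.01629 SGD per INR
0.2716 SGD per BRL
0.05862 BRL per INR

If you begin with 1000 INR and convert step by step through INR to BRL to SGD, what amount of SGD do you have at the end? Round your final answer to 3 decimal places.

15.921

1000 INR × 0.05862 = 58.62 BRL
58.62 BRL × 0.2716 = 15.921192 SGD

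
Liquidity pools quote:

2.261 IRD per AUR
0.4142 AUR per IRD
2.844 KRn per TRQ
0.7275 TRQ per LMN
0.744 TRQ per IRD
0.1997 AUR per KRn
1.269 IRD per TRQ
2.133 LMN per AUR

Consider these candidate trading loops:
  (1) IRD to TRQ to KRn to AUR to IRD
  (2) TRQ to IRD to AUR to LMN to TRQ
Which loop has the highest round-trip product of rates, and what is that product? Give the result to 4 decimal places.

(1) 0.744 × 2.844 × 0.1997 × 2.261 = 0.95539
(2) 1.269 × 0.4142 × 2.133 × 0.7275 = 0.81563
Highest is cycle (1) at 0.9554 (≤1, no arbitrage).

0.9554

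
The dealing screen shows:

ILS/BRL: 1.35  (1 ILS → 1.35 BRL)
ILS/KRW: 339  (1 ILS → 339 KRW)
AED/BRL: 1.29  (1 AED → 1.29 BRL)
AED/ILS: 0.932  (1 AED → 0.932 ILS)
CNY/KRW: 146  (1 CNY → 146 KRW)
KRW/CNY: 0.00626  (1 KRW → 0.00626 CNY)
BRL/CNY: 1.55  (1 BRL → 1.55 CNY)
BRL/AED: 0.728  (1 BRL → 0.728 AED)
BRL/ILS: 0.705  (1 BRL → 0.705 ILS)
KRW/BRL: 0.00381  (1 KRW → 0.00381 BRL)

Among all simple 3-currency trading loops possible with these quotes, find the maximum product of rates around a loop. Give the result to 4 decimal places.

0.9160

AED→ILS→BRL→AED: 0.932 × 1.35 × 0.728 = 0.91597
KRW→BRL→ILS→KRW: 0.00381 × 0.705 × 339 = 0.91057
CNY→KRW→BRL→CNY: 146 × 0.00381 × 1.55 = 0.86220
Maximum is AED→ILS→BRL→AED at 0.9160; no arbitrage — every cycle loses value.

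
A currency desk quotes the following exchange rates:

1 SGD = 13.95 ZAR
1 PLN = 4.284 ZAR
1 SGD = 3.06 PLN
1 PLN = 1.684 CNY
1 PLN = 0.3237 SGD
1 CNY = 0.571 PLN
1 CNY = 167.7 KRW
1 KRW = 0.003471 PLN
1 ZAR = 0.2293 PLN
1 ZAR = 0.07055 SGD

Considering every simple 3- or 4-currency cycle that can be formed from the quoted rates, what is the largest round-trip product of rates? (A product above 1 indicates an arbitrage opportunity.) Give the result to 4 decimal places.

ZAR→PLN→SGD→ZAR: 0.2293 × 0.3237 × 13.95 = 1.03543
CNY→KRW→PLN→CNY: 167.7 × 0.003471 × 1.684 = 0.98023
ZAR→SGD→PLN→ZAR: 0.07055 × 3.06 × 4.284 = 0.92484
Maximum is ZAR→PLN→SGD→ZAR at 1.0354; arbitrage exists.

1.0354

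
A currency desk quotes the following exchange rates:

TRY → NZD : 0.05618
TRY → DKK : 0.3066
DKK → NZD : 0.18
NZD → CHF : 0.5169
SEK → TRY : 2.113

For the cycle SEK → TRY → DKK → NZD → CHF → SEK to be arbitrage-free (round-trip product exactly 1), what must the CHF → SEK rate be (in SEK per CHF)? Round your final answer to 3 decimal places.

16.590

Known legs of the cycle: 2.113 × 0.3066 × 0.18 × 0.5169 = 0.0602768689236
For no arbitrage the full-cycle product must be 1, so the missing rate is 1 / 0.0602768689236 ≈ 16.59011.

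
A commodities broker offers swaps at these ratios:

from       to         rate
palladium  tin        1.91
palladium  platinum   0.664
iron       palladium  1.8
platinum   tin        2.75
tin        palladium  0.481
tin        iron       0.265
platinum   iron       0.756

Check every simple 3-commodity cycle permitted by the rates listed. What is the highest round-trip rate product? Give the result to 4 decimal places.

0.9111

palladium→tin→iron→palladium: 1.91 × 0.265 × 1.8 = 0.91107
palladium→platinum→iron→palladium: 0.664 × 0.756 × 1.8 = 0.90357
palladium→platinum→tin→palladium: 0.664 × 2.75 × 0.481 = 0.87831
Maximum is palladium→tin→iron→palladium at 0.9111; no arbitrage — every cycle loses value.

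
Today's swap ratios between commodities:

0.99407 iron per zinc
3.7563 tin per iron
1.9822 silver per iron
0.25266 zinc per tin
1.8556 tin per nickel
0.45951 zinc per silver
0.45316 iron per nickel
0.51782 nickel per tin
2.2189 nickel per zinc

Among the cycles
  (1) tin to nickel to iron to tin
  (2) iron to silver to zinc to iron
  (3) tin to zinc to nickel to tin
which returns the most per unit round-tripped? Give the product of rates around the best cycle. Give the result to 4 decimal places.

(1) 0.51782 × 0.45316 × 3.7563 = 0.88144
(2) 1.9822 × 0.45951 × 0.99407 = 0.90544
(3) 0.25266 × 2.2189 × 1.8556 = 1.04030
Highest is cycle (3) at 1.0403 (>1, arbitrage).

1.0403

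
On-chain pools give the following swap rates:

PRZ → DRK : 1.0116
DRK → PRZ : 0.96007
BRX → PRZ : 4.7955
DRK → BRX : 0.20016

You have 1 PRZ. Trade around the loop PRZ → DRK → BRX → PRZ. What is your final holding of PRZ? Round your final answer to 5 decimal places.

1 PRZ × 1.0116 = 1.0116 DRK
1.0116 DRK × 0.20016 = 0.202481856 BRX
0.202481856 BRX × 4.7955 = 0.971001740448 PRZ

0.97100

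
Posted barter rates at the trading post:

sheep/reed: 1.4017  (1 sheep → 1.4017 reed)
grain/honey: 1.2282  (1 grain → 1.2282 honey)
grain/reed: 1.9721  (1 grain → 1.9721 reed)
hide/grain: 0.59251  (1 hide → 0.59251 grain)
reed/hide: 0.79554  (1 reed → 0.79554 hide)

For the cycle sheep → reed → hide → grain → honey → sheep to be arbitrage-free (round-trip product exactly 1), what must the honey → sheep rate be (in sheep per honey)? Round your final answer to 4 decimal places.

1.2323

Known legs of the cycle: 1.4017 × 0.79554 × 0.59251 × 1.2282 = 0.811487569961742876
For no arbitrage the full-cycle product must be 1, so the missing rate is 1 / 0.811487569961742876 ≈ 1.232305.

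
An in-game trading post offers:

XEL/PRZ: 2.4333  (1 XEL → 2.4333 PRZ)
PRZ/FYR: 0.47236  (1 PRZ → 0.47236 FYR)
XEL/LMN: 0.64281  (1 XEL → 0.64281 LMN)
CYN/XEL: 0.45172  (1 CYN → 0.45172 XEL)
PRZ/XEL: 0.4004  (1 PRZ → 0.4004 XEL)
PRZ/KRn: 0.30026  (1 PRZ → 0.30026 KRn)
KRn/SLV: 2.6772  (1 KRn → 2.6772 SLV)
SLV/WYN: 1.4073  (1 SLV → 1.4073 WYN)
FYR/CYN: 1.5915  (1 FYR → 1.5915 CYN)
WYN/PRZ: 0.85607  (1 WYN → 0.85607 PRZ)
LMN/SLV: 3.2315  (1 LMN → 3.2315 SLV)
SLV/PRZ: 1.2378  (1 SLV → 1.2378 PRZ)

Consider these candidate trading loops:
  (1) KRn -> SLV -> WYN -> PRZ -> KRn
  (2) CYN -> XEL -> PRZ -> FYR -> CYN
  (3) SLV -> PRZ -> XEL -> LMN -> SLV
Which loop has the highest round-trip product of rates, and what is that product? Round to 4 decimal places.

(1) 2.6772 × 1.4073 × 0.85607 × 0.30026 = 0.96844
(2) 0.45172 × 2.4333 × 0.47236 × 1.5915 = 0.82631
(3) 1.2378 × 0.4004 × 0.64281 × 3.2315 = 1.02951
Highest is cycle (3) at 1.0295 (>1, arbitrage).

1.0295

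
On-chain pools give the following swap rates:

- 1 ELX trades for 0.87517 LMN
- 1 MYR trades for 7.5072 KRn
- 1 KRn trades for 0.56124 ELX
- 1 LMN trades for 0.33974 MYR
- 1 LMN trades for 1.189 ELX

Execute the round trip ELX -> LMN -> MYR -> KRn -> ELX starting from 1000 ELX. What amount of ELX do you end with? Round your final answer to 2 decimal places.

1252.75

1000 ELX × 0.87517 = 875.17 LMN
875.17 LMN × 0.33974 = 297.3302558 MYR
297.3302558 MYR × 7.5072 = 2232.11769634176 KRn
2232.11769634176 KRn × 0.56124 = 1252.7537358948493824 ELX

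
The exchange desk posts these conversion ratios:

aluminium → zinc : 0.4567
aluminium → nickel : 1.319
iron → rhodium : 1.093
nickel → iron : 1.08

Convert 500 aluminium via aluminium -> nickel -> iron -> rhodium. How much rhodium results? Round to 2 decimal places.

778.50

500 aluminium × 1.319 = 659.5 nickel
659.5 nickel × 1.08 = 712.26 iron
712.26 iron × 1.093 = 778.50018 rhodium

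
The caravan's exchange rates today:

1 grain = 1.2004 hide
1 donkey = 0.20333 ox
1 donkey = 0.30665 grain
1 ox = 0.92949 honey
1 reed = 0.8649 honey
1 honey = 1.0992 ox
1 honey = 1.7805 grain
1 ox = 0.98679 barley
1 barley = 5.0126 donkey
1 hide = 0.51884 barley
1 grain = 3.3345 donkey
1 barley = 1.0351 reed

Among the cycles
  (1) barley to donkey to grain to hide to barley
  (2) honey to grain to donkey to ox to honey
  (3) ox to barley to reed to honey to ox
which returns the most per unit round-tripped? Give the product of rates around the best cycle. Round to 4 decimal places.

1.1221

(1) 5.0126 × 0.30665 × 1.2004 × 0.51884 = 0.95734
(2) 1.7805 × 3.3345 × 0.20333 × 0.92949 = 1.12207
(3) 0.98679 × 1.0351 × 0.8649 × 1.0992 = 0.97107
Highest is cycle (2) at 1.1221 (>1, arbitrage).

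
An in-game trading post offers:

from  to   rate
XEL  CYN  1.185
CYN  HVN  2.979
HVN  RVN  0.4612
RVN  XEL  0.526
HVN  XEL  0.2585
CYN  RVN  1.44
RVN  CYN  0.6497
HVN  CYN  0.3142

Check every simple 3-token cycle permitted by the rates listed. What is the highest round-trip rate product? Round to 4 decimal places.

0.9125

XEL→CYN→HVN→XEL: 1.185 × 2.979 × 0.2585 = 0.91253
XEL→CYN→RVN→XEL: 1.185 × 1.44 × 0.526 = 0.89757
RVN→CYN→HVN→RVN: 0.6497 × 2.979 × 0.4612 = 0.89263
Maximum is XEL→CYN→HVN→XEL at 0.9125; no arbitrage — every cycle loses value.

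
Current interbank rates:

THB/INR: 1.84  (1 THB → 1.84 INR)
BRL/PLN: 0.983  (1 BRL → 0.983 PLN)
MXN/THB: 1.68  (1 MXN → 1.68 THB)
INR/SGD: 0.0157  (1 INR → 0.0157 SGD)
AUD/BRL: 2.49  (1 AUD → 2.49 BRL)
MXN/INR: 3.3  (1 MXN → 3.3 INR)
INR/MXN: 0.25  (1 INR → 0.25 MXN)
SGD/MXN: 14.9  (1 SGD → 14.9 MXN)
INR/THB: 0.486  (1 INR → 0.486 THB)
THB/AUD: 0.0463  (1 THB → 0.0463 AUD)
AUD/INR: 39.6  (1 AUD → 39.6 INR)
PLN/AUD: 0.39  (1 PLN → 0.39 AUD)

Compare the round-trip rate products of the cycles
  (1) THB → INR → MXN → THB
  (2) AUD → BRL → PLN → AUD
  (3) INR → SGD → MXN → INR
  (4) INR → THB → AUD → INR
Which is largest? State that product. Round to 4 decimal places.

0.9546

(1) 1.84 × 0.25 × 1.68 = 0.77280
(2) 2.49 × 0.983 × 0.39 = 0.95459
(3) 0.0157 × 14.9 × 3.3 = 0.77197
(4) 0.486 × 0.0463 × 39.6 = 0.89107
Highest is cycle (2) at 0.9546 (≤1, no arbitrage).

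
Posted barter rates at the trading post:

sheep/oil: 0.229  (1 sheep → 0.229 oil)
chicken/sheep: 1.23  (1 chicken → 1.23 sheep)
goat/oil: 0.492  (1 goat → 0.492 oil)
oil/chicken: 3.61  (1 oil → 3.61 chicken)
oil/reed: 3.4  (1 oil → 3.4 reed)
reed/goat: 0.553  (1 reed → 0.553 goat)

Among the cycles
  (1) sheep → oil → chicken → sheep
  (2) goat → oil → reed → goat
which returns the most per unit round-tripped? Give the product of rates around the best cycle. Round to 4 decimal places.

1.0168

(1) 0.229 × 3.61 × 1.23 = 1.01683
(2) 0.492 × 3.4 × 0.553 = 0.92506
Highest is cycle (1) at 1.0168 (>1, arbitrage).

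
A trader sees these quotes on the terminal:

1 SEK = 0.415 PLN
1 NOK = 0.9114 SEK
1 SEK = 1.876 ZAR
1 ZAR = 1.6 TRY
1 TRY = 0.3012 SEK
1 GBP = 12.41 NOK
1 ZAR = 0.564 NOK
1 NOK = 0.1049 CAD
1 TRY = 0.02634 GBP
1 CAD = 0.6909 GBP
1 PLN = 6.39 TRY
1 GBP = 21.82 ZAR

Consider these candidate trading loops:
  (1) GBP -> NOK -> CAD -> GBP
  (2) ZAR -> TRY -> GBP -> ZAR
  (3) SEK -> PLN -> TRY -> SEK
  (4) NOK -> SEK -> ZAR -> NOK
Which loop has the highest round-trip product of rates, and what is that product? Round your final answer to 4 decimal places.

(1) 12.41 × 0.1049 × 0.6909 = 0.89942
(2) 1.6 × 0.02634 × 21.82 = 0.91958
(3) 0.415 × 6.39 × 0.3012 = 0.79874
(4) 0.9114 × 1.876 × 0.564 = 0.96432
Highest is cycle (4) at 0.9643 (≤1, no arbitrage).

0.9643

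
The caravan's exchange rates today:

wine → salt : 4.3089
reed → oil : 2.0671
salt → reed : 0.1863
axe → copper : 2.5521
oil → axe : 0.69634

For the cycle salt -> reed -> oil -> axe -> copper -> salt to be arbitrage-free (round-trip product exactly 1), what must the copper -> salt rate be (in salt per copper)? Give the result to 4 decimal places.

1.4612

Known legs of the cycle: 0.1863 × 2.0671 × 0.69634 × 2.5521 = 0.68437379612579922
For no arbitrage the full-cycle product must be 1, so the missing rate is 1 / 0.68437379612579922 ≈ 1.461190.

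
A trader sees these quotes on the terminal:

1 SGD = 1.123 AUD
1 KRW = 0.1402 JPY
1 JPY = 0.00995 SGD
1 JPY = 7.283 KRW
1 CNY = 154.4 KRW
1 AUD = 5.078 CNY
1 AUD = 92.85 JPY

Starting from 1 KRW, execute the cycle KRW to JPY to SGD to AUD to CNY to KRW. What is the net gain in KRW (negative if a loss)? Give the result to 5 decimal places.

1 KRW × 0.1402 = 0.1402 JPY
0.1402 JPY × 0.00995 = 0.00139499 SGD
0.00139499 SGD × 1.123 = 0.00156657377 AUD
0.00156657377 AUD × 5.078 = 0.00795506160406 CNY
0.00795506160406 CNY × 154.4 = 1.228261511666864 KRW
Net change: 1.228261511666864 − 1 = 0.228261511666864 KRW

0.22826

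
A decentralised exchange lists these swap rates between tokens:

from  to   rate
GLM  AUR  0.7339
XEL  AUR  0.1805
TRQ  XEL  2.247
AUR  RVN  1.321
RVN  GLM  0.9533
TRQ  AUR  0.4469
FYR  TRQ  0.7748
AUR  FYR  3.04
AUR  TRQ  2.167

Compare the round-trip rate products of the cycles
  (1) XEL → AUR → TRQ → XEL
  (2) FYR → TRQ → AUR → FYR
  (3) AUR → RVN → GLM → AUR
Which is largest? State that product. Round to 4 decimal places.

(1) 0.1805 × 2.167 × 2.247 = 0.87890
(2) 0.7748 × 0.4469 × 3.04 = 1.05262
(3) 1.321 × 0.9533 × 0.7339 = 0.92421
Highest is cycle (2) at 1.0526 (>1, arbitrage).

1.0526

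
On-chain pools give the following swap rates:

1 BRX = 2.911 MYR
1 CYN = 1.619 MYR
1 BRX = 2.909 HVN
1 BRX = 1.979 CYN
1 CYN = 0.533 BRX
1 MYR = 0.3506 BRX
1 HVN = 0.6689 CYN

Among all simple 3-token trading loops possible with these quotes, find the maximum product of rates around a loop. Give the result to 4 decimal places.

1.1233

MYR→BRX→CYN→MYR: 0.3506 × 1.979 × 1.619 = 1.12332
BRX→HVN→CYN→BRX: 2.909 × 0.6689 × 0.533 = 1.03713
Maximum is MYR→BRX→CYN→MYR at 1.1233; arbitrage exists.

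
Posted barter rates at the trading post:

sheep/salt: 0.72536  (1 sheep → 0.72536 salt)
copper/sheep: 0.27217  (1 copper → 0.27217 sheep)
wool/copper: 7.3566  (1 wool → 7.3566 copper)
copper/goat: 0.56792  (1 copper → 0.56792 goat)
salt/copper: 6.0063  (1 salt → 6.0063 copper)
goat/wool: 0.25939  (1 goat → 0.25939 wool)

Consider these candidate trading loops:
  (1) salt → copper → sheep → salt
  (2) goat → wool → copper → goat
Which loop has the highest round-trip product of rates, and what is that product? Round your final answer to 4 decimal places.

1.1858

(1) 6.0063 × 0.27217 × 0.72536 = 1.18577
(2) 0.25939 × 7.3566 × 0.56792 = 1.08372
Highest is cycle (1) at 1.1858 (>1, arbitrage).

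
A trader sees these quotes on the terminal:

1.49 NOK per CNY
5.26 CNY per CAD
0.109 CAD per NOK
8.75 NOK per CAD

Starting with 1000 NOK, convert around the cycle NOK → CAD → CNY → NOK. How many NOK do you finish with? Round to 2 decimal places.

854.28

1000 NOK × 0.109 = 109 CAD
109 CAD × 5.26 = 573.34 CNY
573.34 CNY × 1.49 = 854.2766 NOK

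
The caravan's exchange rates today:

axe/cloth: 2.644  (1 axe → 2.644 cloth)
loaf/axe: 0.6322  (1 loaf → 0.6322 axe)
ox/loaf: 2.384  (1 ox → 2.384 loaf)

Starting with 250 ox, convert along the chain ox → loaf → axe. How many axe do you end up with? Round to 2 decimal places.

376.79

250 ox × 2.384 = 596 loaf
596 loaf × 0.6322 = 376.7912 axe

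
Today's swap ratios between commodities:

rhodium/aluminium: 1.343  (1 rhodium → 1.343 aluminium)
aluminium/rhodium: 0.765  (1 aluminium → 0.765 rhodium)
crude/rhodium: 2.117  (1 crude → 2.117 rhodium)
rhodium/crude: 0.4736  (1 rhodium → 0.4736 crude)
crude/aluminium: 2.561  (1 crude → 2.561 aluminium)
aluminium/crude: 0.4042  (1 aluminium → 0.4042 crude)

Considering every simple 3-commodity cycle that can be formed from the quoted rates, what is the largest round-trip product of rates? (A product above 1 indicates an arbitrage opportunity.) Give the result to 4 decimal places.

1.1492

aluminium→crude→rhodium→aluminium: 0.4042 × 2.117 × 1.343 = 1.14919
aluminium→rhodium→crude→aluminium: 0.765 × 0.4736 × 2.561 = 0.92786
Maximum is aluminium→crude→rhodium→aluminium at 1.1492; arbitrage exists.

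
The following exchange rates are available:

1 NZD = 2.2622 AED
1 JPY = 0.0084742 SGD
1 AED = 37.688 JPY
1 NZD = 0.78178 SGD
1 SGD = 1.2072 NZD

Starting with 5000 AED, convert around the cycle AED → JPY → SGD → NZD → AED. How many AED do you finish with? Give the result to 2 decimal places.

5000 AED × 37.688 = 188440 JPY
188440 JPY × 0.0084742 = 1596.878248 SGD
1596.878248 SGD × 1.2072 = 1927.7514209856 NZD
1927.7514209856 NZD × 2.2622 = 4360.95926455362432 AED

4360.96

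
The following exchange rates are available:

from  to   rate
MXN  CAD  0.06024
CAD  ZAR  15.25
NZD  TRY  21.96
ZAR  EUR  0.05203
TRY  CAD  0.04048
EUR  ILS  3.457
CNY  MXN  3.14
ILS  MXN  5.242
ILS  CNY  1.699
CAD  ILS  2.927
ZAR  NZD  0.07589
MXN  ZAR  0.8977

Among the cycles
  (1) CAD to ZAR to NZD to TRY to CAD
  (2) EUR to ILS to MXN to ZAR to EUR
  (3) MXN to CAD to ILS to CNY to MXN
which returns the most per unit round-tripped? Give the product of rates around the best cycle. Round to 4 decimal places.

(1) 15.25 × 0.07589 × 21.96 × 0.04048 = 1.02879
(2) 3.457 × 5.242 × 0.8977 × 0.05203 = 0.84641
(3) 0.06024 × 2.927 × 1.699 × 3.14 = 0.94066
Highest is cycle (1) at 1.0288 (>1, arbitrage).

1.0288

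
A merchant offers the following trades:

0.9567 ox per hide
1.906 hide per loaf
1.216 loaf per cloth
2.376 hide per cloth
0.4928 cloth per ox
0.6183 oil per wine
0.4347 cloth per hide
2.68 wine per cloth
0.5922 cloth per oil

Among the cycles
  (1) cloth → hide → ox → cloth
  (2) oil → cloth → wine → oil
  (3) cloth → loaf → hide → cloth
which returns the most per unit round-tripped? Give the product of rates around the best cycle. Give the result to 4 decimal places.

1.1202

(1) 2.376 × 0.9567 × 0.4928 = 1.12019
(2) 0.5922 × 2.68 × 0.6183 = 0.98130
(3) 1.216 × 1.906 × 0.4347 = 1.00750
Highest is cycle (1) at 1.1202 (>1, arbitrage).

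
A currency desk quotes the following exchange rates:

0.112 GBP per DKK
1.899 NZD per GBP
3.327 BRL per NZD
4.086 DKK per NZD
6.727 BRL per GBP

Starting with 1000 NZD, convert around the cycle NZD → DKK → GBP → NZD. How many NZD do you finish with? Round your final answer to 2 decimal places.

869.04

1000 NZD × 4.086 = 4086 DKK
4086 DKK × 0.112 = 457.632 GBP
457.632 GBP × 1.899 = 869.043168 NZD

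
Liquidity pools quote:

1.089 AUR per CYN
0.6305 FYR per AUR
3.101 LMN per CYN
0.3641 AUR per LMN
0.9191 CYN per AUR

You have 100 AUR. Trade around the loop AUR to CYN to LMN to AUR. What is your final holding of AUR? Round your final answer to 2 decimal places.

103.77

100 AUR × 0.9191 = 91.91 CYN
91.91 CYN × 3.101 = 285.01291 LMN
285.01291 LMN × 0.3641 = 103.773200531 AUR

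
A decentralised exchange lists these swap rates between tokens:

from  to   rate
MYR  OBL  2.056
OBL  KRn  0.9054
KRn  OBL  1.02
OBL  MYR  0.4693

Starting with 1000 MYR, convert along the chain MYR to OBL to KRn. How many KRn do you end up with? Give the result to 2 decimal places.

1000 MYR × 2.056 = 2056 OBL
2056 OBL × 0.9054 = 1861.5024 KRn

1861.50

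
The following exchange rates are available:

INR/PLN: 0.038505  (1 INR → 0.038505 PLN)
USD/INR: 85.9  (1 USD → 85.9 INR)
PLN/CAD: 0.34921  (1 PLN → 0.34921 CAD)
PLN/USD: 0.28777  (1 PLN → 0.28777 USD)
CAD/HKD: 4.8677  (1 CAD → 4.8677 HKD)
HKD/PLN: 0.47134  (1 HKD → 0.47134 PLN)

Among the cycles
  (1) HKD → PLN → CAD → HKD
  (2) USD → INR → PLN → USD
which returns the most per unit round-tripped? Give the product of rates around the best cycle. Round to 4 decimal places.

0.9518

(1) 0.47134 × 0.34921 × 4.8677 = 0.80121
(2) 85.9 × 0.038505 × 0.28777 = 0.95182
Highest is cycle (2) at 0.9518 (≤1, no arbitrage).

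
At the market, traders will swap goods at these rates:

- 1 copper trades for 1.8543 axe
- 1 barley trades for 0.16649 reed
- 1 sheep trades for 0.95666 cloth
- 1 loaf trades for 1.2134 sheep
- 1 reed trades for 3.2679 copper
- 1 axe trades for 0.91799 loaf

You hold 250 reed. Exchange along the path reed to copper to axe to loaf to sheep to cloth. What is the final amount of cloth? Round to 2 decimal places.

250 reed × 3.2679 = 816.975 copper
816.975 copper × 1.8543 = 1514.9167425 axe
1514.9167425 axe × 0.91799 = 1390.678420447575 loaf
1390.678420447575 loaf × 1.2134 = 1687.449195371087505 sheep
1687.449195371087505 sheep × 0.95666 = 1614.3151472437045725333 cloth

1614.32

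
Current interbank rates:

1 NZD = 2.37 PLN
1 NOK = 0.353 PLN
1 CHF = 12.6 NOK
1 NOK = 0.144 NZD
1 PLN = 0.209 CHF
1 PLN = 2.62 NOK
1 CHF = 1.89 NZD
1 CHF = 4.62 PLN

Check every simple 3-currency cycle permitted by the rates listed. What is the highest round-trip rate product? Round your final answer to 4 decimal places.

CHF→NZD→PLN→CHF: 1.89 × 2.37 × 0.209 = 0.93617
CHF→NOK→PLN→CHF: 12.6 × 0.353 × 0.209 = 0.92959
NOK→NZD→PLN→NOK: 0.144 × 2.37 × 2.62 = 0.89415
Maximum is CHF→NZD→PLN→CHF at 0.9362; no arbitrage — every cycle loses value.

0.9362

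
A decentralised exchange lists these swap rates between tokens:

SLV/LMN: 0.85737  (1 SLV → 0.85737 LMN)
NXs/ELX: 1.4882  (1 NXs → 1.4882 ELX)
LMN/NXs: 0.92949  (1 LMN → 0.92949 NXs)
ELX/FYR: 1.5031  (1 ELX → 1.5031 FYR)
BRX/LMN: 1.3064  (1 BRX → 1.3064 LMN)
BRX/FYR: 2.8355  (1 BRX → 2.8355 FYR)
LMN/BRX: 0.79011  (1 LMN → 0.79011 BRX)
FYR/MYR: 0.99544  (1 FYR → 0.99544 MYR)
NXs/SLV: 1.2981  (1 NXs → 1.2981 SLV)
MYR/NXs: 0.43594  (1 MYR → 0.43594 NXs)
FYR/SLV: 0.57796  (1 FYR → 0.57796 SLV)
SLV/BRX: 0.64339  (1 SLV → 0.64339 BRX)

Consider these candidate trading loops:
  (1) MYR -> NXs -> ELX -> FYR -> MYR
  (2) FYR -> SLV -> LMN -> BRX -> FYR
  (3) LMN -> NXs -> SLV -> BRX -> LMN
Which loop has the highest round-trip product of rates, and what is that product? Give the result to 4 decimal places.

(1) 0.43594 × 1.4882 × 1.5031 × 0.99544 = 0.97071
(2) 0.57796 × 0.85737 × 0.79011 × 2.8355 = 1.11015
(3) 0.92949 × 1.2981 × 0.64339 × 1.3064 = 1.01415
Highest is cycle (2) at 1.1102 (>1, arbitrage).

1.1102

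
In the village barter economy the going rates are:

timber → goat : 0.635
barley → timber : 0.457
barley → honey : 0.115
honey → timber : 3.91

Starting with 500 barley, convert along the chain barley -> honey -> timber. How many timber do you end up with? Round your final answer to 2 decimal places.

500 barley × 0.115 = 57.5 honey
57.5 honey × 3.91 = 224.825 timber

224.83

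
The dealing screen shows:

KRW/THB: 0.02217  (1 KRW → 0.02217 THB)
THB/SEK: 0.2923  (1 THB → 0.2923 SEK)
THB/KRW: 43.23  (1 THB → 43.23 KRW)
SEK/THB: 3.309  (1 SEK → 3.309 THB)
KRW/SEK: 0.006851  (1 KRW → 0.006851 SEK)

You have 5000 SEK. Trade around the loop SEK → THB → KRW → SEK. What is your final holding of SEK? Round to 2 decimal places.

4900.11

5000 SEK × 3.309 = 16545 THB
16545 THB × 43.23 = 715240.35 KRW
715240.35 KRW × 0.006851 = 4900.11163785 SEK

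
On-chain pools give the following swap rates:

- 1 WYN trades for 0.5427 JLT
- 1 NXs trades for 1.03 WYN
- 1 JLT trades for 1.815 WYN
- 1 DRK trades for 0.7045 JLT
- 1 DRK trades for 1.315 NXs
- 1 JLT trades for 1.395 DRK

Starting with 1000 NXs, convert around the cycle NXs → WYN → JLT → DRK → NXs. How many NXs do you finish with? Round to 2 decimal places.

1000 NXs × 1.03 = 1030 WYN
1030 WYN × 0.5427 = 558.981 JLT
558.981 JLT × 1.395 = 779.778495 DRK
779.778495 DRK × 1.315 = 1025.408720925 NXs

1025.41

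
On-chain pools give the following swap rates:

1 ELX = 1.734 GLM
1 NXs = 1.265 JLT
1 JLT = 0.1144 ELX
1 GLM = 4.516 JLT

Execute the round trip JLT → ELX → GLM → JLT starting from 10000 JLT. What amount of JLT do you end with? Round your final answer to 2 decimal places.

10000 JLT × 0.1144 = 1144 ELX
1144 ELX × 1.734 = 1983.696 GLM
1983.696 GLM × 4.516 = 8958.371136 JLT

8958.37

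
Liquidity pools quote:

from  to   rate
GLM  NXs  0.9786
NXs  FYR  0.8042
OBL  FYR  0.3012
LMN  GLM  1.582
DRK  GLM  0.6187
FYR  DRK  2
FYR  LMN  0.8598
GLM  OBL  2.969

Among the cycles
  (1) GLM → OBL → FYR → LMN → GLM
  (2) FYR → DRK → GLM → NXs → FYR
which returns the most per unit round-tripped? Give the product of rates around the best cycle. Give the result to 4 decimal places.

(1) 2.969 × 0.3012 × 0.8598 × 1.582 = 1.21638
(2) 2 × 0.6187 × 0.9786 × 0.8042 = 0.97382
Highest is cycle (1) at 1.2164 (>1, arbitrage).

1.2164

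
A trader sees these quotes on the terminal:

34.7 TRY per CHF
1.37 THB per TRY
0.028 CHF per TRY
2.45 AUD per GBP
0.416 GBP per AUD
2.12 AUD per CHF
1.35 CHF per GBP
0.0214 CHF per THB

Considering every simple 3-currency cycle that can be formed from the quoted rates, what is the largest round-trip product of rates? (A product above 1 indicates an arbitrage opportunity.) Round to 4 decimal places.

CHF→AUD→GBP→CHF: 2.12 × 0.416 × 1.35 = 1.19059
THB→CHF→TRY→THB: 0.0214 × 34.7 × 1.37 = 1.01733
Maximum is CHF→AUD→GBP→CHF at 1.1906; arbitrage exists.

1.1906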